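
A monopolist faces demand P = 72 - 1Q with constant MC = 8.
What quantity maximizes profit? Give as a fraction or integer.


TR = P*Q = (72 - 1Q)Q = 72Q - 1Q^2
MR = dTR/dQ = 72 - 2Q
Set MR = MC:
72 - 2Q = 8
64 = 2Q
Q* = 64/2 = 32

32


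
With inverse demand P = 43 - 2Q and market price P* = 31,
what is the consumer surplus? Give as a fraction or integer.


Maximum willingness to pay (at Q=0): P_max = 43
Quantity demanded at P* = 31:
Q* = (43 - 31)/2 = 6
CS = (1/2) * Q* * (P_max - P*)
CS = (1/2) * 6 * (43 - 31)
CS = (1/2) * 6 * 12 = 36

36


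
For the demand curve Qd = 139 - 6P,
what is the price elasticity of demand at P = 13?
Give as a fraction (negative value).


dQ/dP = -6
At P = 13: Q = 139 - 6*13 = 61
E = (dQ/dP)(P/Q) = (-6)(13/61) = -78/61

-78/61


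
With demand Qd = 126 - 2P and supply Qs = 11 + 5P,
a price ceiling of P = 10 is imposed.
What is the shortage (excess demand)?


At P = 10:
Qd = 126 - 2*10 = 106
Qs = 11 + 5*10 = 61
Shortage = Qd - Qs = 106 - 61 = 45

45


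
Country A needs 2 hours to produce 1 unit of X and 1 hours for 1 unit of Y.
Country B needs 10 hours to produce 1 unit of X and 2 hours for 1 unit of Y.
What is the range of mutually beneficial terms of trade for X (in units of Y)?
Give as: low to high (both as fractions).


Opportunity cost of X for Country A = hours_X / hours_Y = 2/1 = 2 units of Y
Opportunity cost of X for Country B = hours_X / hours_Y = 10/2 = 5 units of Y
Terms of trade must be between the two opportunity costs.
Range: 2 to 5

2 to 5


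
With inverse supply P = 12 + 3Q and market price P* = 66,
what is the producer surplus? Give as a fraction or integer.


Minimum supply price (at Q=0): P_min = 12
Quantity supplied at P* = 66:
Q* = (66 - 12)/3 = 18
PS = (1/2) * Q* * (P* - P_min)
PS = (1/2) * 18 * (66 - 12)
PS = (1/2) * 18 * 54 = 486

486


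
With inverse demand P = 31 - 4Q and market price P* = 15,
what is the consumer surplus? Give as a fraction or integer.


Maximum willingness to pay (at Q=0): P_max = 31
Quantity demanded at P* = 15:
Q* = (31 - 15)/4 = 4
CS = (1/2) * Q* * (P_max - P*)
CS = (1/2) * 4 * (31 - 15)
CS = (1/2) * 4 * 16 = 32

32


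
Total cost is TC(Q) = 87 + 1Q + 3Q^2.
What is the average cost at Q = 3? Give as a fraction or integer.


TC(3) = 87 + 1*3 + 3*3^2
TC(3) = 87 + 3 + 27 = 117
AC = TC/Q = 117/3 = 39

39


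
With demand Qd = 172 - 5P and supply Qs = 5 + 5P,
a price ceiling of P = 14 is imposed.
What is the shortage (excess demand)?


At P = 14:
Qd = 172 - 5*14 = 102
Qs = 5 + 5*14 = 75
Shortage = Qd - Qs = 102 - 75 = 27

27


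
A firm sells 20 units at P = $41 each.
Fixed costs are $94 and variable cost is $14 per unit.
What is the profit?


Total Revenue = P * Q = 41 * 20 = $820
Total Cost = FC + VC*Q = 94 + 14*20 = $374
Profit = TR - TC = 820 - 374 = $446

$446


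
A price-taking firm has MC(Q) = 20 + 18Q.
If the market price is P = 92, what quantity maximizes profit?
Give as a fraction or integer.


In perfect competition, profit is maximized where P = MC.
92 = 20 + 18Q
72 = 18Q
Q* = 72/18 = 4

4


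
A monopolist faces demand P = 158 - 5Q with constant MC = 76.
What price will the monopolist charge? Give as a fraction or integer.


MR = 158 - 10Q
Set MR = MC: 158 - 10Q = 76
Q* = 41/5
Substitute into demand:
P* = 158 - 5*41/5 = 117

117


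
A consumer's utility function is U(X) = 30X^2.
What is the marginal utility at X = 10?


MU = dU/dX = 30*2*X^(2-1)
MU = 60*X^1
At X = 10:
MU = 60 * 10^1
MU = 60 * 10 = 600

600


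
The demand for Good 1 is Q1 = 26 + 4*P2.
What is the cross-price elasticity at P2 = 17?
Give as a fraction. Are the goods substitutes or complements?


dQ1/dP2 = 4
At P2 = 17: Q1 = 26 + 4*17 = 94
Exy = (dQ1/dP2)(P2/Q1) = 4 * 17 / 94 = 34/47
Since Exy > 0, the goods are substitutes.

34/47 (substitutes)


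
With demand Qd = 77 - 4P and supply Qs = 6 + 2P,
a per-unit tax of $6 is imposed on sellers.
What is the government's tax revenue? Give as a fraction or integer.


With tax on sellers, new supply: Qs' = 6 + 2(P - 6)
= 2P - 6
New equilibrium quantity:
Q_new = 65/3
Tax revenue = tax * Q_new = 6 * 65/3 = 130

130


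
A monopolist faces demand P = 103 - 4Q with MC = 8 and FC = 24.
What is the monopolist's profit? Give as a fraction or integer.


MR = MC: 103 - 8Q = 8
Q* = 95/8
P* = 103 - 4*95/8 = 111/2
Profit = (P* - MC)*Q* - FC
= (111/2 - 8)*95/8 - 24
= 95/2*95/8 - 24
= 9025/16 - 24 = 8641/16

8641/16


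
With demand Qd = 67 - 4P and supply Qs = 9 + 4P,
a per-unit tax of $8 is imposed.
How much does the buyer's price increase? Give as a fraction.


With a per-unit tax, the buyer's price increase depends on relative slopes.
Supply slope: d = 4, Demand slope: b = 4
Buyer's price increase = d * tax / (b + d)
= 4 * 8 / (4 + 4)
= 32 / 8 = 4

4


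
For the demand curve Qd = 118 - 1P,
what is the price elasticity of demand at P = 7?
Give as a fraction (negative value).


dQ/dP = -1
At P = 7: Q = 118 - 1*7 = 111
E = (dQ/dP)(P/Q) = (-1)(7/111) = -7/111

-7/111


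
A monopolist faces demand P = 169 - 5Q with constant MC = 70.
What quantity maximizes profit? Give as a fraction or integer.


TR = P*Q = (169 - 5Q)Q = 169Q - 5Q^2
MR = dTR/dQ = 169 - 10Q
Set MR = MC:
169 - 10Q = 70
99 = 10Q
Q* = 99/10 = 99/10

99/10


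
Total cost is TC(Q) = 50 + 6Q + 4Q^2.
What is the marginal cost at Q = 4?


MC = dTC/dQ = 6 + 2*4*Q
At Q = 4:
MC = 6 + 8*4
MC = 6 + 32 = 38

38


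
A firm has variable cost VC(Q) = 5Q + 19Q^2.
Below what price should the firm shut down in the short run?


AVC(Q) = VC(Q)/Q = 5 + 19Q
AVC is increasing in Q, so minimum AVC is at Q -> 0+.
Min AVC = 5
The firm should shut down if P < 5.

5


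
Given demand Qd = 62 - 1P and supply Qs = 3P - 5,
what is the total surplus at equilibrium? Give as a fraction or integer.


Find equilibrium: 62 - 1P = 3P - 5
62 + 5 = 4P
P* = 67/4 = 67/4
Q* = 3*67/4 - 5 = 181/4
Inverse demand: P = 62 - Q/1, so P_max = 62
Inverse supply: P = 5/3 + Q/3, so P_min = 5/3
CS = (1/2) * 181/4 * (62 - 67/4) = 32761/32
PS = (1/2) * 181/4 * (67/4 - 5/3) = 32761/96
TS = CS + PS = 32761/32 + 32761/96 = 32761/24

32761/24


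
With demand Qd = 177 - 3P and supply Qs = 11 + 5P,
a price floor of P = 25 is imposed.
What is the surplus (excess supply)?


At P = 25:
Qd = 177 - 3*25 = 102
Qs = 11 + 5*25 = 136
Surplus = Qs - Qd = 136 - 102 = 34

34


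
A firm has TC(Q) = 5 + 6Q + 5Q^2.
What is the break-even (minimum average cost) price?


AC(Q) = 5/Q + 6 + 5Q
To minimize: dAC/dQ = -5/Q^2 + 5 = 0
Q^2 = 5/5 = 1
Q* = 1
Min AC = 5/1 + 6 + 5*1
Min AC = 5 + 6 + 5 = 16

16


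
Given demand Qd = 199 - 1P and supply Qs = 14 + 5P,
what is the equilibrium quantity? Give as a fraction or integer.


First find equilibrium price:
199 - 1P = 14 + 5P
P* = 185/6 = 185/6
Then substitute into demand:
Q* = 199 - 1 * 185/6 = 1009/6

1009/6


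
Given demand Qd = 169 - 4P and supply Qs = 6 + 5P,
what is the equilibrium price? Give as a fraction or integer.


At equilibrium, Qd = Qs.
169 - 4P = 6 + 5P
169 - 6 = 4P + 5P
163 = 9P
P* = 163/9 = 163/9

163/9


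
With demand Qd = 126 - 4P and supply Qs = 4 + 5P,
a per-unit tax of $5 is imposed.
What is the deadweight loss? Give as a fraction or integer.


Pre-tax equilibrium quantity: Q* = 646/9
Post-tax equilibrium quantity: Q_tax = 182/3
Reduction in quantity: Q* - Q_tax = 100/9
DWL = (1/2) * tax * (Q* - Q_tax)
DWL = (1/2) * 5 * 100/9 = 250/9

250/9


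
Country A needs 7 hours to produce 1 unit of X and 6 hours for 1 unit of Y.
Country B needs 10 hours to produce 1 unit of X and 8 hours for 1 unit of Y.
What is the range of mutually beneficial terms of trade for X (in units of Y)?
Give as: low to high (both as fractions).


Opportunity cost of X for Country A = hours_X / hours_Y = 7/6 = 7/6 units of Y
Opportunity cost of X for Country B = hours_X / hours_Y = 10/8 = 5/4 units of Y
Terms of trade must be between the two opportunity costs.
Range: 7/6 to 5/4

7/6 to 5/4


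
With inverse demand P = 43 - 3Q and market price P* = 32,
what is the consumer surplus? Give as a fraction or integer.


Maximum willingness to pay (at Q=0): P_max = 43
Quantity demanded at P* = 32:
Q* = (43 - 32)/3 = 11/3
CS = (1/2) * Q* * (P_max - P*)
CS = (1/2) * 11/3 * (43 - 32)
CS = (1/2) * 11/3 * 11 = 121/6

121/6


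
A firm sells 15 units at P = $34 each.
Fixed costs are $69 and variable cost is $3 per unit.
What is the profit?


Total Revenue = P * Q = 34 * 15 = $510
Total Cost = FC + VC*Q = 69 + 3*15 = $114
Profit = TR - TC = 510 - 114 = $396

$396


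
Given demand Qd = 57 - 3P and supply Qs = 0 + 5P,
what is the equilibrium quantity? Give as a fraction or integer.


First find equilibrium price:
57 - 3P = 0 + 5P
P* = 57/8 = 57/8
Then substitute into demand:
Q* = 57 - 3 * 57/8 = 285/8

285/8


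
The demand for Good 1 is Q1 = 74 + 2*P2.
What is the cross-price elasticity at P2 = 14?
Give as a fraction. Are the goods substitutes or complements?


dQ1/dP2 = 2
At P2 = 14: Q1 = 74 + 2*14 = 102
Exy = (dQ1/dP2)(P2/Q1) = 2 * 14 / 102 = 14/51
Since Exy > 0, the goods are substitutes.

14/51 (substitutes)


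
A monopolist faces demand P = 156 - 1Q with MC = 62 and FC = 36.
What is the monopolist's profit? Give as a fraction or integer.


MR = MC: 156 - 2Q = 62
Q* = 47
P* = 156 - 1*47 = 109
Profit = (P* - MC)*Q* - FC
= (109 - 62)*47 - 36
= 47*47 - 36
= 2209 - 36 = 2173

2173


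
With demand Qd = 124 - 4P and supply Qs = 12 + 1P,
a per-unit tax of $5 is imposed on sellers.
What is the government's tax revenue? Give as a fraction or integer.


With tax on sellers, new supply: Qs' = 12 + 1(P - 5)
= 7 + 1P
New equilibrium quantity:
Q_new = 152/5
Tax revenue = tax * Q_new = 5 * 152/5 = 152

152


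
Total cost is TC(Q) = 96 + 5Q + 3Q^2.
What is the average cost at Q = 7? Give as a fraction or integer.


TC(7) = 96 + 5*7 + 3*7^2
TC(7) = 96 + 35 + 147 = 278
AC = TC/Q = 278/7 = 278/7

278/7


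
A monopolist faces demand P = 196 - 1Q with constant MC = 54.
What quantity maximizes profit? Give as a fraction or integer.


TR = P*Q = (196 - 1Q)Q = 196Q - 1Q^2
MR = dTR/dQ = 196 - 2Q
Set MR = MC:
196 - 2Q = 54
142 = 2Q
Q* = 142/2 = 71

71


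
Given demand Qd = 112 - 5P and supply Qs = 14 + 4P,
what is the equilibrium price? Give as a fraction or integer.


At equilibrium, Qd = Qs.
112 - 5P = 14 + 4P
112 - 14 = 5P + 4P
98 = 9P
P* = 98/9 = 98/9

98/9


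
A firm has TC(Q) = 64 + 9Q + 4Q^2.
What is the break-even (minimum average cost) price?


AC(Q) = 64/Q + 9 + 4Q
To minimize: dAC/dQ = -64/Q^2 + 4 = 0
Q^2 = 64/4 = 16
Q* = 4
Min AC = 64/4 + 9 + 4*4
Min AC = 16 + 9 + 16 = 41

41


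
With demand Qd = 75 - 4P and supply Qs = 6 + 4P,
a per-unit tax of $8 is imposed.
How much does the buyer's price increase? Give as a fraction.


With a per-unit tax, the buyer's price increase depends on relative slopes.
Supply slope: d = 4, Demand slope: b = 4
Buyer's price increase = d * tax / (b + d)
= 4 * 8 / (4 + 4)
= 32 / 8 = 4

4


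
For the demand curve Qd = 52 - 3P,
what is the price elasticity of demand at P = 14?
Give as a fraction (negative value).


dQ/dP = -3
At P = 14: Q = 52 - 3*14 = 10
E = (dQ/dP)(P/Q) = (-3)(14/10) = -21/5

-21/5


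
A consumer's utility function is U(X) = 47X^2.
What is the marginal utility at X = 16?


MU = dU/dX = 47*2*X^(2-1)
MU = 94*X^1
At X = 16:
MU = 94 * 16^1
MU = 94 * 16 = 1504

1504


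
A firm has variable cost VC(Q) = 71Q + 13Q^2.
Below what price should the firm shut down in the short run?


AVC(Q) = VC(Q)/Q = 71 + 13Q
AVC is increasing in Q, so minimum AVC is at Q -> 0+.
Min AVC = 71
The firm should shut down if P < 71.

71


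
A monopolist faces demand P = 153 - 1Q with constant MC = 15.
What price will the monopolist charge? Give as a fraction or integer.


MR = 153 - 2Q
Set MR = MC: 153 - 2Q = 15
Q* = 69
Substitute into demand:
P* = 153 - 1*69 = 84

84


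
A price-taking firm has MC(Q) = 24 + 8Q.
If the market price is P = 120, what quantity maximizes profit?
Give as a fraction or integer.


In perfect competition, profit is maximized where P = MC.
120 = 24 + 8Q
96 = 8Q
Q* = 96/8 = 12

12


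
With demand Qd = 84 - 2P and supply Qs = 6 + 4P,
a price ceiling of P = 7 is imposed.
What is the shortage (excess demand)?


At P = 7:
Qd = 84 - 2*7 = 70
Qs = 6 + 4*7 = 34
Shortage = Qd - Qs = 70 - 34 = 36

36


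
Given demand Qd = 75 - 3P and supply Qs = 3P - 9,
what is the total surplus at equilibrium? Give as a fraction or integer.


Find equilibrium: 75 - 3P = 3P - 9
75 + 9 = 6P
P* = 84/6 = 14
Q* = 3*14 - 9 = 33
Inverse demand: P = 25 - Q/3, so P_max = 25
Inverse supply: P = 3 + Q/3, so P_min = 3
CS = (1/2) * 33 * (25 - 14) = 363/2
PS = (1/2) * 33 * (14 - 3) = 363/2
TS = CS + PS = 363/2 + 363/2 = 363

363


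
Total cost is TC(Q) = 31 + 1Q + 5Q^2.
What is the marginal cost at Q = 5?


MC = dTC/dQ = 1 + 2*5*Q
At Q = 5:
MC = 1 + 10*5
MC = 1 + 50 = 51

51


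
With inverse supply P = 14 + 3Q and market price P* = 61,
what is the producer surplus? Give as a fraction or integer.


Minimum supply price (at Q=0): P_min = 14
Quantity supplied at P* = 61:
Q* = (61 - 14)/3 = 47/3
PS = (1/2) * Q* * (P* - P_min)
PS = (1/2) * 47/3 * (61 - 14)
PS = (1/2) * 47/3 * 47 = 2209/6

2209/6


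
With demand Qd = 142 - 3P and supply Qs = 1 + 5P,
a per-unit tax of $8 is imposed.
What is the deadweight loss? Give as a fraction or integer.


Pre-tax equilibrium quantity: Q* = 713/8
Post-tax equilibrium quantity: Q_tax = 593/8
Reduction in quantity: Q* - Q_tax = 15
DWL = (1/2) * tax * (Q* - Q_tax)
DWL = (1/2) * 8 * 15 = 60

60


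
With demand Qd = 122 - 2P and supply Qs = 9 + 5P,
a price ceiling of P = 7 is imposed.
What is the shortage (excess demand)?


At P = 7:
Qd = 122 - 2*7 = 108
Qs = 9 + 5*7 = 44
Shortage = Qd - Qs = 108 - 44 = 64

64


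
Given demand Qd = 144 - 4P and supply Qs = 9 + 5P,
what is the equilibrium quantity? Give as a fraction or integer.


First find equilibrium price:
144 - 4P = 9 + 5P
P* = 135/9 = 15
Then substitute into demand:
Q* = 144 - 4 * 15 = 84

84


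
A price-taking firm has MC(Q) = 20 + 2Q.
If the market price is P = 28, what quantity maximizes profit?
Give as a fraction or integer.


In perfect competition, profit is maximized where P = MC.
28 = 20 + 2Q
8 = 2Q
Q* = 8/2 = 4

4


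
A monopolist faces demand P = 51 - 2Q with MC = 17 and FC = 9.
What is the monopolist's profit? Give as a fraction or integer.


MR = MC: 51 - 4Q = 17
Q* = 17/2
P* = 51 - 2*17/2 = 34
Profit = (P* - MC)*Q* - FC
= (34 - 17)*17/2 - 9
= 17*17/2 - 9
= 289/2 - 9 = 271/2

271/2


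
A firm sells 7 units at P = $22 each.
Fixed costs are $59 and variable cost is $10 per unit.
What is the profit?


Total Revenue = P * Q = 22 * 7 = $154
Total Cost = FC + VC*Q = 59 + 10*7 = $129
Profit = TR - TC = 154 - 129 = $25

$25


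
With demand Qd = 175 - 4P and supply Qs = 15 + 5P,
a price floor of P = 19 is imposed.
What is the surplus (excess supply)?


At P = 19:
Qd = 175 - 4*19 = 99
Qs = 15 + 5*19 = 110
Surplus = Qs - Qd = 110 - 99 = 11

11


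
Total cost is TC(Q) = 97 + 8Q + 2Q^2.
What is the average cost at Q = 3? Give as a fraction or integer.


TC(3) = 97 + 8*3 + 2*3^2
TC(3) = 97 + 24 + 18 = 139
AC = TC/Q = 139/3 = 139/3

139/3


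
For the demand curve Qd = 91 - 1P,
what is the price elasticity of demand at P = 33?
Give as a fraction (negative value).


dQ/dP = -1
At P = 33: Q = 91 - 1*33 = 58
E = (dQ/dP)(P/Q) = (-1)(33/58) = -33/58

-33/58


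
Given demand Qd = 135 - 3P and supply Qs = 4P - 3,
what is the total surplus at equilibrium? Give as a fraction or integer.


Find equilibrium: 135 - 3P = 4P - 3
135 + 3 = 7P
P* = 138/7 = 138/7
Q* = 4*138/7 - 3 = 531/7
Inverse demand: P = 45 - Q/3, so P_max = 45
Inverse supply: P = 3/4 + Q/4, so P_min = 3/4
CS = (1/2) * 531/7 * (45 - 138/7) = 93987/98
PS = (1/2) * 531/7 * (138/7 - 3/4) = 281961/392
TS = CS + PS = 93987/98 + 281961/392 = 93987/56

93987/56


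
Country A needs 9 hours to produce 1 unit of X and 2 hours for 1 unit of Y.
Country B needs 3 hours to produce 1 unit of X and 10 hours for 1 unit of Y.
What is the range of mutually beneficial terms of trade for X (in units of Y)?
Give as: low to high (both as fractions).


Opportunity cost of X for Country A = hours_X / hours_Y = 9/2 = 9/2 units of Y
Opportunity cost of X for Country B = hours_X / hours_Y = 3/10 = 3/10 units of Y
Terms of trade must be between the two opportunity costs.
Range: 3/10 to 9/2

3/10 to 9/2


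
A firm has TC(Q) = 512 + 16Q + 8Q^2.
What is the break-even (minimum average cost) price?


AC(Q) = 512/Q + 16 + 8Q
To minimize: dAC/dQ = -512/Q^2 + 8 = 0
Q^2 = 512/8 = 64
Q* = 8
Min AC = 512/8 + 16 + 8*8
Min AC = 64 + 16 + 64 = 144

144


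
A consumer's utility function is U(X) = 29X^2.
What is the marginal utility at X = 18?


MU = dU/dX = 29*2*X^(2-1)
MU = 58*X^1
At X = 18:
MU = 58 * 18^1
MU = 58 * 18 = 1044

1044


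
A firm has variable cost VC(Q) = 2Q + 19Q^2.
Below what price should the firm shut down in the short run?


AVC(Q) = VC(Q)/Q = 2 + 19Q
AVC is increasing in Q, so minimum AVC is at Q -> 0+.
Min AVC = 2
The firm should shut down if P < 2.

2


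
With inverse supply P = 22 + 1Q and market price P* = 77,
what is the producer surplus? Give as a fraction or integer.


Minimum supply price (at Q=0): P_min = 22
Quantity supplied at P* = 77:
Q* = (77 - 22)/1 = 55
PS = (1/2) * Q* * (P* - P_min)
PS = (1/2) * 55 * (77 - 22)
PS = (1/2) * 55 * 55 = 3025/2

3025/2


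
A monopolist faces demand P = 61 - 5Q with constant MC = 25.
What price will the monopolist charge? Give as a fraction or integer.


MR = 61 - 10Q
Set MR = MC: 61 - 10Q = 25
Q* = 18/5
Substitute into demand:
P* = 61 - 5*18/5 = 43

43


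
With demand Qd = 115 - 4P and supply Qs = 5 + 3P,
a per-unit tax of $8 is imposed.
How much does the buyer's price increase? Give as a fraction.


With a per-unit tax, the buyer's price increase depends on relative slopes.
Supply slope: d = 3, Demand slope: b = 4
Buyer's price increase = d * tax / (b + d)
= 3 * 8 / (4 + 3)
= 24 / 7 = 24/7

24/7


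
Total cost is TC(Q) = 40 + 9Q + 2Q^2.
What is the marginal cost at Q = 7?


MC = dTC/dQ = 9 + 2*2*Q
At Q = 7:
MC = 9 + 4*7
MC = 9 + 28 = 37

37


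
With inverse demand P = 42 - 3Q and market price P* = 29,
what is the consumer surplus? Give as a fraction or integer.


Maximum willingness to pay (at Q=0): P_max = 42
Quantity demanded at P* = 29:
Q* = (42 - 29)/3 = 13/3
CS = (1/2) * Q* * (P_max - P*)
CS = (1/2) * 13/3 * (42 - 29)
CS = (1/2) * 13/3 * 13 = 169/6

169/6


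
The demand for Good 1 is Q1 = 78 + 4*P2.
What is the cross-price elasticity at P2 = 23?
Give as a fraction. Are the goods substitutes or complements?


dQ1/dP2 = 4
At P2 = 23: Q1 = 78 + 4*23 = 170
Exy = (dQ1/dP2)(P2/Q1) = 4 * 23 / 170 = 46/85
Since Exy > 0, the goods are substitutes.

46/85 (substitutes)


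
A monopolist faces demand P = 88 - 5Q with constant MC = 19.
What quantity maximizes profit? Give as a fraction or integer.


TR = P*Q = (88 - 5Q)Q = 88Q - 5Q^2
MR = dTR/dQ = 88 - 10Q
Set MR = MC:
88 - 10Q = 19
69 = 10Q
Q* = 69/10 = 69/10

69/10


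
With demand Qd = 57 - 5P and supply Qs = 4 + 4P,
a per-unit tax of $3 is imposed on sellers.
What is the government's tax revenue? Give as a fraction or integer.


With tax on sellers, new supply: Qs' = 4 + 4(P - 3)
= 4P - 8
New equilibrium quantity:
Q_new = 188/9
Tax revenue = tax * Q_new = 3 * 188/9 = 188/3

188/3


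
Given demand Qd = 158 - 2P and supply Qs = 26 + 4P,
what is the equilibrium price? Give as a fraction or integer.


At equilibrium, Qd = Qs.
158 - 2P = 26 + 4P
158 - 26 = 2P + 4P
132 = 6P
P* = 132/6 = 22

22


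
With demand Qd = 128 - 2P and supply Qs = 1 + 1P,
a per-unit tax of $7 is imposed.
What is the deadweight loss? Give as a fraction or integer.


Pre-tax equilibrium quantity: Q* = 130/3
Post-tax equilibrium quantity: Q_tax = 116/3
Reduction in quantity: Q* - Q_tax = 14/3
DWL = (1/2) * tax * (Q* - Q_tax)
DWL = (1/2) * 7 * 14/3 = 49/3

49/3


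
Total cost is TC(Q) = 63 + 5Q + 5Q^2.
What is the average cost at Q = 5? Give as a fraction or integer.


TC(5) = 63 + 5*5 + 5*5^2
TC(5) = 63 + 25 + 125 = 213
AC = TC/Q = 213/5 = 213/5

213/5


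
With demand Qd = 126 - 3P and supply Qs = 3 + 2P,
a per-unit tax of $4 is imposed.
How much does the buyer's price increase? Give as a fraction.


With a per-unit tax, the buyer's price increase depends on relative slopes.
Supply slope: d = 2, Demand slope: b = 3
Buyer's price increase = d * tax / (b + d)
= 2 * 4 / (3 + 2)
= 8 / 5 = 8/5

8/5


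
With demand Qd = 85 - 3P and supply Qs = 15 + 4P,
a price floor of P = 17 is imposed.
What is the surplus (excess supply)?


At P = 17:
Qd = 85 - 3*17 = 34
Qs = 15 + 4*17 = 83
Surplus = Qs - Qd = 83 - 34 = 49

49


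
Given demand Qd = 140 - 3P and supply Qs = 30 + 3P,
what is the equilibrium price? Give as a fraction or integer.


At equilibrium, Qd = Qs.
140 - 3P = 30 + 3P
140 - 30 = 3P + 3P
110 = 6P
P* = 110/6 = 55/3

55/3


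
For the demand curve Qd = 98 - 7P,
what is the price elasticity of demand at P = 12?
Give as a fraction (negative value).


dQ/dP = -7
At P = 12: Q = 98 - 7*12 = 14
E = (dQ/dP)(P/Q) = (-7)(12/14) = -6

-6


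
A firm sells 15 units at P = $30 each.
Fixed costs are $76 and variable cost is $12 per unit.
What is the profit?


Total Revenue = P * Q = 30 * 15 = $450
Total Cost = FC + VC*Q = 76 + 12*15 = $256
Profit = TR - TC = 450 - 256 = $194

$194


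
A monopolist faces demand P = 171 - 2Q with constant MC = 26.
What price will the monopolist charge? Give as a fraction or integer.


MR = 171 - 4Q
Set MR = MC: 171 - 4Q = 26
Q* = 145/4
Substitute into demand:
P* = 171 - 2*145/4 = 197/2

197/2


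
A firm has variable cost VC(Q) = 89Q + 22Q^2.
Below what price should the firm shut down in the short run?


AVC(Q) = VC(Q)/Q = 89 + 22Q
AVC is increasing in Q, so minimum AVC is at Q -> 0+.
Min AVC = 89
The firm should shut down if P < 89.

89


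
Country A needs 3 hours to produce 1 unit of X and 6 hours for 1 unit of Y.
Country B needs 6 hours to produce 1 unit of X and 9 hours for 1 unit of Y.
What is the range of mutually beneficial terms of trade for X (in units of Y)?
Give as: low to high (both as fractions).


Opportunity cost of X for Country A = hours_X / hours_Y = 3/6 = 1/2 units of Y
Opportunity cost of X for Country B = hours_X / hours_Y = 6/9 = 2/3 units of Y
Terms of trade must be between the two opportunity costs.
Range: 1/2 to 2/3

1/2 to 2/3


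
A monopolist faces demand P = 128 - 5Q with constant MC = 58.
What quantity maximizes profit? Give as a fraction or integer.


TR = P*Q = (128 - 5Q)Q = 128Q - 5Q^2
MR = dTR/dQ = 128 - 10Q
Set MR = MC:
128 - 10Q = 58
70 = 10Q
Q* = 70/10 = 7

7


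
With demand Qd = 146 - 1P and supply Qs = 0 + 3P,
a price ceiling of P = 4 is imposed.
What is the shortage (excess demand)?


At P = 4:
Qd = 146 - 1*4 = 142
Qs = 0 + 3*4 = 12
Shortage = Qd - Qs = 142 - 12 = 130

130


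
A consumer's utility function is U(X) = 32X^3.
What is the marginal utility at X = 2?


MU = dU/dX = 32*3*X^(3-1)
MU = 96*X^2
At X = 2:
MU = 96 * 2^2
MU = 96 * 4 = 384

384


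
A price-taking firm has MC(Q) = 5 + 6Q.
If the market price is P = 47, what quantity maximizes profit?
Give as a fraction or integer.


In perfect competition, profit is maximized where P = MC.
47 = 5 + 6Q
42 = 6Q
Q* = 42/6 = 7

7


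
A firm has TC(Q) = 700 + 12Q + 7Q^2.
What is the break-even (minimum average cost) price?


AC(Q) = 700/Q + 12 + 7Q
To minimize: dAC/dQ = -700/Q^2 + 7 = 0
Q^2 = 700/7 = 100
Q* = 10
Min AC = 700/10 + 12 + 7*10
Min AC = 70 + 12 + 70 = 152

152


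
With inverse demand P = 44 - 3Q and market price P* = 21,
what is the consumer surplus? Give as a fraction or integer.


Maximum willingness to pay (at Q=0): P_max = 44
Quantity demanded at P* = 21:
Q* = (44 - 21)/3 = 23/3
CS = (1/2) * Q* * (P_max - P*)
CS = (1/2) * 23/3 * (44 - 21)
CS = (1/2) * 23/3 * 23 = 529/6

529/6


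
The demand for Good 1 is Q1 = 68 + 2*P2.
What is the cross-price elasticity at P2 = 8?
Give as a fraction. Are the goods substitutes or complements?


dQ1/dP2 = 2
At P2 = 8: Q1 = 68 + 2*8 = 84
Exy = (dQ1/dP2)(P2/Q1) = 2 * 8 / 84 = 4/21
Since Exy > 0, the goods are substitutes.

4/21 (substitutes)


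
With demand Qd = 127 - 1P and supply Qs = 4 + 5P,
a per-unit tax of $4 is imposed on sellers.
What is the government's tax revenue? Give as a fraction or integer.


With tax on sellers, new supply: Qs' = 4 + 5(P - 4)
= 5P - 16
New equilibrium quantity:
Q_new = 619/6
Tax revenue = tax * Q_new = 4 * 619/6 = 1238/3

1238/3


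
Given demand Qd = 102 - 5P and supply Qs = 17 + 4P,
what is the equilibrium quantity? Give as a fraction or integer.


First find equilibrium price:
102 - 5P = 17 + 4P
P* = 85/9 = 85/9
Then substitute into demand:
Q* = 102 - 5 * 85/9 = 493/9

493/9


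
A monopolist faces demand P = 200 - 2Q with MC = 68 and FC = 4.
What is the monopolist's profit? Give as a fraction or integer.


MR = MC: 200 - 4Q = 68
Q* = 33
P* = 200 - 2*33 = 134
Profit = (P* - MC)*Q* - FC
= (134 - 68)*33 - 4
= 66*33 - 4
= 2178 - 4 = 2174

2174


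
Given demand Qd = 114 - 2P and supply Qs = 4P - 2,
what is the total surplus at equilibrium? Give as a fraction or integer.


Find equilibrium: 114 - 2P = 4P - 2
114 + 2 = 6P
P* = 116/6 = 58/3
Q* = 4*58/3 - 2 = 226/3
Inverse demand: P = 57 - Q/2, so P_max = 57
Inverse supply: P = 1/2 + Q/4, so P_min = 1/2
CS = (1/2) * 226/3 * (57 - 58/3) = 12769/9
PS = (1/2) * 226/3 * (58/3 - 1/2) = 12769/18
TS = CS + PS = 12769/9 + 12769/18 = 12769/6

12769/6


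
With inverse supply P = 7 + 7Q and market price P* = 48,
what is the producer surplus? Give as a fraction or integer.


Minimum supply price (at Q=0): P_min = 7
Quantity supplied at P* = 48:
Q* = (48 - 7)/7 = 41/7
PS = (1/2) * Q* * (P* - P_min)
PS = (1/2) * 41/7 * (48 - 7)
PS = (1/2) * 41/7 * 41 = 1681/14

1681/14


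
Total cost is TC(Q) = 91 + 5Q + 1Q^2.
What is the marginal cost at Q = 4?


MC = dTC/dQ = 5 + 2*1*Q
At Q = 4:
MC = 5 + 2*4
MC = 5 + 8 = 13

13


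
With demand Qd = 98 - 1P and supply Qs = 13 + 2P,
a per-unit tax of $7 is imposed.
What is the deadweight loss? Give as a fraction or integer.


Pre-tax equilibrium quantity: Q* = 209/3
Post-tax equilibrium quantity: Q_tax = 65
Reduction in quantity: Q* - Q_tax = 14/3
DWL = (1/2) * tax * (Q* - Q_tax)
DWL = (1/2) * 7 * 14/3 = 49/3

49/3


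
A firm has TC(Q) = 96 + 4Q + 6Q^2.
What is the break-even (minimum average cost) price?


AC(Q) = 96/Q + 4 + 6Q
To minimize: dAC/dQ = -96/Q^2 + 6 = 0
Q^2 = 96/6 = 16
Q* = 4
Min AC = 96/4 + 4 + 6*4
Min AC = 24 + 4 + 24 = 52

52


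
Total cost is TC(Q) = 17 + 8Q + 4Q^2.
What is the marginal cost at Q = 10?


MC = dTC/dQ = 8 + 2*4*Q
At Q = 10:
MC = 8 + 8*10
MC = 8 + 80 = 88

88


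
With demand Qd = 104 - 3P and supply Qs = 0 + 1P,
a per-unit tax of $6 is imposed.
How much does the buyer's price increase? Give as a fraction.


With a per-unit tax, the buyer's price increase depends on relative slopes.
Supply slope: d = 1, Demand slope: b = 3
Buyer's price increase = d * tax / (b + d)
= 1 * 6 / (3 + 1)
= 6 / 4 = 3/2

3/2


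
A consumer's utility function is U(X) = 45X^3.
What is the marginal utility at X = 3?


MU = dU/dX = 45*3*X^(3-1)
MU = 135*X^2
At X = 3:
MU = 135 * 3^2
MU = 135 * 9 = 1215

1215


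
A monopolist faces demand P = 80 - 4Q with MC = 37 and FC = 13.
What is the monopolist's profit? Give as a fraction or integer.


MR = MC: 80 - 8Q = 37
Q* = 43/8
P* = 80 - 4*43/8 = 117/2
Profit = (P* - MC)*Q* - FC
= (117/2 - 37)*43/8 - 13
= 43/2*43/8 - 13
= 1849/16 - 13 = 1641/16

1641/16


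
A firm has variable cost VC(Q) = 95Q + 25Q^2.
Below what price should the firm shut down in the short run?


AVC(Q) = VC(Q)/Q = 95 + 25Q
AVC is increasing in Q, so minimum AVC is at Q -> 0+.
Min AVC = 95
The firm should shut down if P < 95.

95


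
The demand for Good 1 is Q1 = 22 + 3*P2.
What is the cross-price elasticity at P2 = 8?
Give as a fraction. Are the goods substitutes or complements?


dQ1/dP2 = 3
At P2 = 8: Q1 = 22 + 3*8 = 46
Exy = (dQ1/dP2)(P2/Q1) = 3 * 8 / 46 = 12/23
Since Exy > 0, the goods are substitutes.

12/23 (substitutes)


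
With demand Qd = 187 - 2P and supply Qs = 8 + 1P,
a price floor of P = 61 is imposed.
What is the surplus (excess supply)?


At P = 61:
Qd = 187 - 2*61 = 65
Qs = 8 + 1*61 = 69
Surplus = Qs - Qd = 69 - 65 = 4

4


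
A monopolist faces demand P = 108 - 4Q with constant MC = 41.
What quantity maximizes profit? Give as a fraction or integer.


TR = P*Q = (108 - 4Q)Q = 108Q - 4Q^2
MR = dTR/dQ = 108 - 8Q
Set MR = MC:
108 - 8Q = 41
67 = 8Q
Q* = 67/8 = 67/8

67/8


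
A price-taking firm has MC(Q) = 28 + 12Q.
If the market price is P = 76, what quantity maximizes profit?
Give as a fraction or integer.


In perfect competition, profit is maximized where P = MC.
76 = 28 + 12Q
48 = 12Q
Q* = 48/12 = 4

4


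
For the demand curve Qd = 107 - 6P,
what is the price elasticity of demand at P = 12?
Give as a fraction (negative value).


dQ/dP = -6
At P = 12: Q = 107 - 6*12 = 35
E = (dQ/dP)(P/Q) = (-6)(12/35) = -72/35

-72/35


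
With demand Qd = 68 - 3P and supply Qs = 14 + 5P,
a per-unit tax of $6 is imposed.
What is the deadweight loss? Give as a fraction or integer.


Pre-tax equilibrium quantity: Q* = 191/4
Post-tax equilibrium quantity: Q_tax = 73/2
Reduction in quantity: Q* - Q_tax = 45/4
DWL = (1/2) * tax * (Q* - Q_tax)
DWL = (1/2) * 6 * 45/4 = 135/4

135/4


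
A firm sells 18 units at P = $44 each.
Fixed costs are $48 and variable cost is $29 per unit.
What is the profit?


Total Revenue = P * Q = 44 * 18 = $792
Total Cost = FC + VC*Q = 48 + 29*18 = $570
Profit = TR - TC = 792 - 570 = $222

$222


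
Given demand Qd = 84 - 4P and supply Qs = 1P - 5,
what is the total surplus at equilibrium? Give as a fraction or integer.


Find equilibrium: 84 - 4P = 1P - 5
84 + 5 = 5P
P* = 89/5 = 89/5
Q* = 1*89/5 - 5 = 64/5
Inverse demand: P = 21 - Q/4, so P_max = 21
Inverse supply: P = 5 + Q/1, so P_min = 5
CS = (1/2) * 64/5 * (21 - 89/5) = 512/25
PS = (1/2) * 64/5 * (89/5 - 5) = 2048/25
TS = CS + PS = 512/25 + 2048/25 = 512/5

512/5


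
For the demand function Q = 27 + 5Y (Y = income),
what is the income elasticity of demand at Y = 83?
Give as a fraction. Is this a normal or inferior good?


dQ/dY = 5
At Y = 83: Q = 27 + 5*83 = 442
Ey = (dQ/dY)(Y/Q) = 5 * 83 / 442 = 415/442
Since Ey > 0, this is a normal good.

415/442 (normal good)


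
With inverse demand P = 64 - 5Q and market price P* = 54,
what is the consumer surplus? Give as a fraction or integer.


Maximum willingness to pay (at Q=0): P_max = 64
Quantity demanded at P* = 54:
Q* = (64 - 54)/5 = 2
CS = (1/2) * Q* * (P_max - P*)
CS = (1/2) * 2 * (64 - 54)
CS = (1/2) * 2 * 10 = 10

10


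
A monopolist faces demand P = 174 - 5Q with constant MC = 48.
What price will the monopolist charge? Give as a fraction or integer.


MR = 174 - 10Q
Set MR = MC: 174 - 10Q = 48
Q* = 63/5
Substitute into demand:
P* = 174 - 5*63/5 = 111

111


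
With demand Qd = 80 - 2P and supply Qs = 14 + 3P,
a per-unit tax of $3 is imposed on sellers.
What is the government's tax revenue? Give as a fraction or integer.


With tax on sellers, new supply: Qs' = 14 + 3(P - 3)
= 5 + 3P
New equilibrium quantity:
Q_new = 50
Tax revenue = tax * Q_new = 3 * 50 = 150

150


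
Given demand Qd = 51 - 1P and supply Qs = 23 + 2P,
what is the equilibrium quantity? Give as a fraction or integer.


First find equilibrium price:
51 - 1P = 23 + 2P
P* = 28/3 = 28/3
Then substitute into demand:
Q* = 51 - 1 * 28/3 = 125/3

125/3


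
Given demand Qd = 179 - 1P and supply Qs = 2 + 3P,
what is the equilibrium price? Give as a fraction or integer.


At equilibrium, Qd = Qs.
179 - 1P = 2 + 3P
179 - 2 = 1P + 3P
177 = 4P
P* = 177/4 = 177/4

177/4


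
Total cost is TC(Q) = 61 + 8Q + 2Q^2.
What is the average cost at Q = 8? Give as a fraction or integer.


TC(8) = 61 + 8*8 + 2*8^2
TC(8) = 61 + 64 + 128 = 253
AC = TC/Q = 253/8 = 253/8

253/8


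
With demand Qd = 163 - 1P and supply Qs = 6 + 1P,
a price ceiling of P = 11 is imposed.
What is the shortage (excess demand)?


At P = 11:
Qd = 163 - 1*11 = 152
Qs = 6 + 1*11 = 17
Shortage = Qd - Qs = 152 - 17 = 135

135


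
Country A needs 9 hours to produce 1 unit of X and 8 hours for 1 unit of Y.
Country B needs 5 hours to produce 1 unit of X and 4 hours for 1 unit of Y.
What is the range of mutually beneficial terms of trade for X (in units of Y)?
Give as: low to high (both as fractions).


Opportunity cost of X for Country A = hours_X / hours_Y = 9/8 = 9/8 units of Y
Opportunity cost of X for Country B = hours_X / hours_Y = 5/4 = 5/4 units of Y
Terms of trade must be between the two opportunity costs.
Range: 9/8 to 5/4

9/8 to 5/4


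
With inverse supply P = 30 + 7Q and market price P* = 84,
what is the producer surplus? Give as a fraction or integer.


Minimum supply price (at Q=0): P_min = 30
Quantity supplied at P* = 84:
Q* = (84 - 30)/7 = 54/7
PS = (1/2) * Q* * (P* - P_min)
PS = (1/2) * 54/7 * (84 - 30)
PS = (1/2) * 54/7 * 54 = 1458/7

1458/7


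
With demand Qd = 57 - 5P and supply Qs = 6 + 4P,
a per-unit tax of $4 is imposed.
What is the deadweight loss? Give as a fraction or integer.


Pre-tax equilibrium quantity: Q* = 86/3
Post-tax equilibrium quantity: Q_tax = 178/9
Reduction in quantity: Q* - Q_tax = 80/9
DWL = (1/2) * tax * (Q* - Q_tax)
DWL = (1/2) * 4 * 80/9 = 160/9

160/9


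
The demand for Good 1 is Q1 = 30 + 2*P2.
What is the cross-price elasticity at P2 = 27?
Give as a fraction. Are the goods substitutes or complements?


dQ1/dP2 = 2
At P2 = 27: Q1 = 30 + 2*27 = 84
Exy = (dQ1/dP2)(P2/Q1) = 2 * 27 / 84 = 9/14
Since Exy > 0, the goods are substitutes.

9/14 (substitutes)


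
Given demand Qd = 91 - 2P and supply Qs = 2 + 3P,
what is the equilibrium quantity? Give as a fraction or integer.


First find equilibrium price:
91 - 2P = 2 + 3P
P* = 89/5 = 89/5
Then substitute into demand:
Q* = 91 - 2 * 89/5 = 277/5

277/5


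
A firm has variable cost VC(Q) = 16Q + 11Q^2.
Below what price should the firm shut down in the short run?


AVC(Q) = VC(Q)/Q = 16 + 11Q
AVC is increasing in Q, so minimum AVC is at Q -> 0+.
Min AVC = 16
The firm should shut down if P < 16.

16


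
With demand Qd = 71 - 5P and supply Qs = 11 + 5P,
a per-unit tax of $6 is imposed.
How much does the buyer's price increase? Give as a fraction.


With a per-unit tax, the buyer's price increase depends on relative slopes.
Supply slope: d = 5, Demand slope: b = 5
Buyer's price increase = d * tax / (b + d)
= 5 * 6 / (5 + 5)
= 30 / 10 = 3

3


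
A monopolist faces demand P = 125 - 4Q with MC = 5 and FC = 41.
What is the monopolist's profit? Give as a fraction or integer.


MR = MC: 125 - 8Q = 5
Q* = 15
P* = 125 - 4*15 = 65
Profit = (P* - MC)*Q* - FC
= (65 - 5)*15 - 41
= 60*15 - 41
= 900 - 41 = 859

859


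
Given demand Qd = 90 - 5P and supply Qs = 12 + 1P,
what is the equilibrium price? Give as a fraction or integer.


At equilibrium, Qd = Qs.
90 - 5P = 12 + 1P
90 - 12 = 5P + 1P
78 = 6P
P* = 78/6 = 13

13


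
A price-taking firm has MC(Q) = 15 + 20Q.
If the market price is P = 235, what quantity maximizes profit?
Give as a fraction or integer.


In perfect competition, profit is maximized where P = MC.
235 = 15 + 20Q
220 = 20Q
Q* = 220/20 = 11

11


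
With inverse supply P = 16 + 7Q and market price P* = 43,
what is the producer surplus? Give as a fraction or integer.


Minimum supply price (at Q=0): P_min = 16
Quantity supplied at P* = 43:
Q* = (43 - 16)/7 = 27/7
PS = (1/2) * Q* * (P* - P_min)
PS = (1/2) * 27/7 * (43 - 16)
PS = (1/2) * 27/7 * 27 = 729/14

729/14


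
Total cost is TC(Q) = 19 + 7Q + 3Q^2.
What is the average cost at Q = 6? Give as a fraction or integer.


TC(6) = 19 + 7*6 + 3*6^2
TC(6) = 19 + 42 + 108 = 169
AC = TC/Q = 169/6 = 169/6

169/6


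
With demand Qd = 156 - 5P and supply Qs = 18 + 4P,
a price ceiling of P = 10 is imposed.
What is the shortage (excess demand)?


At P = 10:
Qd = 156 - 5*10 = 106
Qs = 18 + 4*10 = 58
Shortage = Qd - Qs = 106 - 58 = 48

48


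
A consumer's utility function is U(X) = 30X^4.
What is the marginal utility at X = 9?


MU = dU/dX = 30*4*X^(4-1)
MU = 120*X^3
At X = 9:
MU = 120 * 9^3
MU = 120 * 729 = 87480

87480


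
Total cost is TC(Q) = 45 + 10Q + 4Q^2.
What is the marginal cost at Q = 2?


MC = dTC/dQ = 10 + 2*4*Q
At Q = 2:
MC = 10 + 8*2
MC = 10 + 16 = 26

26


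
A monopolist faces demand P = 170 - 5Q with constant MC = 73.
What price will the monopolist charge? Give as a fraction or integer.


MR = 170 - 10Q
Set MR = MC: 170 - 10Q = 73
Q* = 97/10
Substitute into demand:
P* = 170 - 5*97/10 = 243/2

243/2


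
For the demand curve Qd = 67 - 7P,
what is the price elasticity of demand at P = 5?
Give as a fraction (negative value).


dQ/dP = -7
At P = 5: Q = 67 - 7*5 = 32
E = (dQ/dP)(P/Q) = (-7)(5/32) = -35/32

-35/32


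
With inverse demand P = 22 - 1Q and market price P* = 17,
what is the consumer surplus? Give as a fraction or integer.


Maximum willingness to pay (at Q=0): P_max = 22
Quantity demanded at P* = 17:
Q* = (22 - 17)/1 = 5
CS = (1/2) * Q* * (P_max - P*)
CS = (1/2) * 5 * (22 - 17)
CS = (1/2) * 5 * 5 = 25/2

25/2


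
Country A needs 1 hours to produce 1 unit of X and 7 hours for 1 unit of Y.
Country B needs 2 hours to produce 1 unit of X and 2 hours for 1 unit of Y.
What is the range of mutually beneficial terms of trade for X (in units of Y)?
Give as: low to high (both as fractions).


Opportunity cost of X for Country A = hours_X / hours_Y = 1/7 = 1/7 units of Y
Opportunity cost of X for Country B = hours_X / hours_Y = 2/2 = 1 units of Y
Terms of trade must be between the two opportunity costs.
Range: 1/7 to 1

1/7 to 1


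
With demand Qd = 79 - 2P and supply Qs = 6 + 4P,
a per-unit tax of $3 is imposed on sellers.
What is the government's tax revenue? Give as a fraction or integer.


With tax on sellers, new supply: Qs' = 6 + 4(P - 3)
= 4P - 6
New equilibrium quantity:
Q_new = 152/3
Tax revenue = tax * Q_new = 3 * 152/3 = 152

152


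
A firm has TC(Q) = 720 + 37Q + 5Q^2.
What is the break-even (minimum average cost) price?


AC(Q) = 720/Q + 37 + 5Q
To minimize: dAC/dQ = -720/Q^2 + 5 = 0
Q^2 = 720/5 = 144
Q* = 12
Min AC = 720/12 + 37 + 5*12
Min AC = 60 + 37 + 60 = 157

157


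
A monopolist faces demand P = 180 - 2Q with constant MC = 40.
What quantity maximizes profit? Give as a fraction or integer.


TR = P*Q = (180 - 2Q)Q = 180Q - 2Q^2
MR = dTR/dQ = 180 - 4Q
Set MR = MC:
180 - 4Q = 40
140 = 4Q
Q* = 140/4 = 35

35


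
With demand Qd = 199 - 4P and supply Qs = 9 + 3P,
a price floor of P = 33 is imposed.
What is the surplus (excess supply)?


At P = 33:
Qd = 199 - 4*33 = 67
Qs = 9 + 3*33 = 108
Surplus = Qs - Qd = 108 - 67 = 41

41


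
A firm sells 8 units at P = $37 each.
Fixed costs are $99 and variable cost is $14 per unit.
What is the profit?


Total Revenue = P * Q = 37 * 8 = $296
Total Cost = FC + VC*Q = 99 + 14*8 = $211
Profit = TR - TC = 296 - 211 = $85

$85


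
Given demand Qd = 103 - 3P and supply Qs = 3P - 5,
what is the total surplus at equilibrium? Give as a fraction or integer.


Find equilibrium: 103 - 3P = 3P - 5
103 + 5 = 6P
P* = 108/6 = 18
Q* = 3*18 - 5 = 49
Inverse demand: P = 103/3 - Q/3, so P_max = 103/3
Inverse supply: P = 5/3 + Q/3, so P_min = 5/3
CS = (1/2) * 49 * (103/3 - 18) = 2401/6
PS = (1/2) * 49 * (18 - 5/3) = 2401/6
TS = CS + PS = 2401/6 + 2401/6 = 2401/3

2401/3


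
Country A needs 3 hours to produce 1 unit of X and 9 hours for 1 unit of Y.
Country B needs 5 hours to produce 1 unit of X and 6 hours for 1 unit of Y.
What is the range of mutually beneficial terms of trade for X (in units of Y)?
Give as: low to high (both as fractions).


Opportunity cost of X for Country A = hours_X / hours_Y = 3/9 = 1/3 units of Y
Opportunity cost of X for Country B = hours_X / hours_Y = 5/6 = 5/6 units of Y
Terms of trade must be between the two opportunity costs.
Range: 1/3 to 5/6

1/3 to 5/6
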